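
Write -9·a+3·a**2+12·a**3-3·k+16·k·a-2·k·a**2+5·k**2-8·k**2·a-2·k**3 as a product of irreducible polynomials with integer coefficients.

Group: k·(-2·k**2-2·k·a+5·k+4·a**2+a-3) + 3·a·(-2·k**2-2·k·a+5·k+4·a**2+a-3); both groups contain (-2·k**2-2·k·a+5·k+4·a**2+a-3), so (k+3·a) is a factor with cofactor -2·k**2-2·k·a+5·k+4·a**2+a-3.
The cofactor groups again: -2·k**2-2·k·a+5·k+4·a**2+a-3 = -2·k·(k-a-1) + (-4·a+3)·(k-a-1); both groups contain (k-a-1), giving -(2·k+4·a-3)·(k-a-1).

-(k-a-1)·(k+3·a)·(2·k+4·a-3)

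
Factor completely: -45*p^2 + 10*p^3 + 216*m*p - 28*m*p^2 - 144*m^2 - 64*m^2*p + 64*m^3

(4*m + 2*p - 9)*(4*m - 5*p)*(4*m - p)

Group: 4*m*(16*m^2 - 24*m*p + 5*p^2) + (2*p - 9)*(16*m^2 - 24*m*p + 5*p^2); both groups contain (16*m^2 - 24*m*p + 5*p^2), so (4*m + 2*p - 9) is a factor with cofactor 16*m^2 - 24*m*p + 5*p^2.
The cofactor groups again: 16*m^2 - 24*m*p + 5*p^2 = 4*m*(4*m - p) - 5*p*(4*m - p); both groups contain (4*m - p), giving (4*m - 5*p)*(4*m - p).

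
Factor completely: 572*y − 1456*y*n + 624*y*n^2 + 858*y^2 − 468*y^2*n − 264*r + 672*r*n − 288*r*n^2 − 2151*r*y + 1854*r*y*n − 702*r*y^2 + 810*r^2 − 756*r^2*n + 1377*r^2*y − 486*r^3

Group: 9*r*(−54*r^2 + 153*r*y − 48*r*n + 24*r − 78*y^2 + 104*y*n − 52*y) + (6*n − 11)*(−54*r^2 + 153*r*y − 48*r*n + 24*r − 78*y^2 + 104*y*n − 52*y); both groups contain (−54*r^2 + 153*r*y − 48*r*n + 24*r − 78*y^2 + 104*y*n − 52*y), so (9*r + 6*n − 11) is a factor with cofactor −54*r^2 + 153*r*y − 48*r*n + 24*r − 78*y^2 + 104*y*n − 52*y.
The cofactor groups again: −54*r^2 + 153*r*y − 48*r*n + 24*r − 78*y^2 + 104*y*n − 52*y = −9*r*(6*r − 13*y) + (6*y − 8*n + 4)*(6*r − 13*y); both groups contain (6*r − 13*y), giving −(9*r − 6*y + 8*n − 4)*(6*r − 13*y).

−(9*r + 6*n − 11)*(6*r − 13*y)*(9*r − 6*y + 8*n − 4)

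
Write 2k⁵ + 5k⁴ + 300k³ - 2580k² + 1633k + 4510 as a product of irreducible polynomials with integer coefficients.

(2k - 11)(k + 1)(k - 2)(k² + 9k + 205)

By the rational root theorem, k = -1 is a root, so (k + 1) is a factor; dividing leaves 2k⁴ + 3k³ + 297k² - 2877k + 4510.
Next, k = 2 is a root, giving the factor (k - 2) and quotient 2k³ + 7k² + 311k - 2255.
Continuing, k = 11/2 is a root, so (2k - 11) is a factor; dividing leaves k² + 9k + 205.
The quadratic k² + 9k + 205 has discriminant -739 < 0 and is irreducible over ℤ.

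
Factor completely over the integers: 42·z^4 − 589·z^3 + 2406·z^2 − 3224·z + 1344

Trying the rational-root candidates, z = 8 is a root, giving the factor (z − 8) and quotient 42·z^3 − 253·z^2 + 382·z − 168.
Next, z = 4 is a root, giving the factor (z − 4) and quotient 42·z^2 − 85·z + 42.
The remaining quadratic factors as (6·z − 7)(7·z − 6).

(6·z − 7)·(7·z − 6)·(z − 4)·(z − 8)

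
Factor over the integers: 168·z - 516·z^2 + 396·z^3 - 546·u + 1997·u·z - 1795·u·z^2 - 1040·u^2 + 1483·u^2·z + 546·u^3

Group: 14·u·(39·u^2 + 131·u·z - 91·u - 44·z^2 + 28·z) + (-9·z + 6)·(39·u^2 + 131·u·z - 91·u - 44·z^2 + 28·z); both groups contain (39·u^2 + 131·u·z - 91·u - 44·z^2 + 28·z), so (14·u - 9·z + 6) is a factor with cofactor 39·u^2 + 131·u·z - 91·u - 44·z^2 + 28·z.
The cofactor groups again: 39·u^2 + 131·u·z - 91·u - 44·z^2 + 28·z = 13·u·(3·u + 11·z - 7) - 4·z·(3·u + 11·z - 7); both groups contain (3·u + 11·z - 7), giving (13·u - 4·z)·(3·u + 11·z - 7).

(13·u - 4·z)·(14·u - 9·z + 6)·(3·u + 11·z - 7)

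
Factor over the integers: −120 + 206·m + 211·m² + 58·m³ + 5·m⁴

Testing divisors of the constant over divisors of the leading coefficient, m = −5 is a root, so (m + 5) is a factor; dividing leaves 5·m³ + 33·m² + 46·m − 24.
Then m = −3 is a root, giving the factor (m + 3) and quotient 5·m² + 18·m − 8.
The remaining quadratic factors as (m + 4)(5·m − 2).

(5·m − 2)·(m + 3)·(m + 4)·(m + 5)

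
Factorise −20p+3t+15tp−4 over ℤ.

(3t−4)(5p+1)

Group as (15tp+3t) + (−20p−4) = 3t(5p+1) − 4(5p+1).
Both groups share the factor (5p+1).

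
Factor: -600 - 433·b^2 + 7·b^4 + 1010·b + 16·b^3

(7·b - 12)·(b + 10)·(b - 1)·(b - 5)

Testing divisors of the constant over divisors of the leading coefficient, b = 1 is a root, giving the factor (b - 1) and quotient 7·b^3 + 23·b^2 - 410·b + 600.
Next, b = 5 is a root, giving the factor (b - 5) and quotient 7·b^2 + 58·b - 120.
The remaining quadratic factors as (7·b - 12)(b + 10).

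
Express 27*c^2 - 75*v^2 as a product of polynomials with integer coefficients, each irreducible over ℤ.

3*(3*c + 5*v)*(3*c - 5*v)

Pull out the common factor 3; 9*c^2 - 25*v^2 is a difference of squares.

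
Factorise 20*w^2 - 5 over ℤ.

5*(2*w + 1)*(2*w - 1)

Factor out 5, leaving 4*w^2 - 1, which is a difference of two squares.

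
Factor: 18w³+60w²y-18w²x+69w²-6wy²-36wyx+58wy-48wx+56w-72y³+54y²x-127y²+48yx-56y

Group: w(18w²+78wy-18wx+69w+72y²-54yx+127y-48x+56) - y(18w²+78wy-18wx+69w+72y²-54yx+127y-48x+56); both groups contain (18w²+78wy-18wx+69w+72y²-54yx+127y-48x+56), so (w-y) is a factor with cofactor 18w²+78wy-18wx+69w+72y²-54yx+127y-48x+56.
The cofactor groups again: 18w²+78wy-18wx+69w+72y²-54yx+127y-48x+56 = 3w(6w+8y-6x+7) + (9y+8)(6w+8y-6x+7); both groups contain (6w+8y-6x+7), giving (3w+9y+8)(6w+8y-6x+7).

(3w+9y+8)(6w+8y-6x+7)(w-y)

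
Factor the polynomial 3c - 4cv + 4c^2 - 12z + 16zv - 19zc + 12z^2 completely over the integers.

(3z - 4c + 4v - 3)(4z - c)

Group: 3z(4z - c) + (-4c + 4v - 3)(4z - c); both groups contain (4z - c).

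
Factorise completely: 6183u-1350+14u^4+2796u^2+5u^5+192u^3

(5u-1)(u+3)(u+6)(u^2-6u+75)

Testing divisors of the constant over divisors of the leading coefficient, u = -3 is a root, giving the factor (u+3) and quotient 5u^4-u^3+195u^2+2211u-450.
Then u = -6 is a root, so (u+6) divides it; the quotient is 5u^3-31u^2+381u-75.
Then u = 1/5 is a root, so (5u-1) divides it; the quotient is u^2-6u+75.
The quadratic u^2-6u+75 has discriminant -264 < 0 and is irreducible over ℤ.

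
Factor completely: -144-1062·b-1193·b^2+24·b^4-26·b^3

Among the possible rational roots, b = -3/4 is a root, so (4·b+3) divides it; the quotient is 6·b^3-11·b^2-290·b-48.
Next, b = -6 is a root, so (b+6) is a factor; dividing leaves 6·b^2-47·b-8.
The remaining quadratic factors as (b-8)(6·b+1).

(4·b+3)·(6·b+1)·(b+6)·(b-8)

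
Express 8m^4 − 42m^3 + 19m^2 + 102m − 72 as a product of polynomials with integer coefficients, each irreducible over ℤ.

By the rational root theorem, m = −3/2 is a root, giving the factor (2m + 3) and quotient 4m^3 − 27m^2 + 50m − 24.
Next, m = 2 is a root, giving the factor (m − 2) and quotient 4m^2 − 19m + 12.
The remaining quadratic factors as (4m − 3)(m − 4).

(2m + 3)(4m − 3)(m − 2)(m − 4)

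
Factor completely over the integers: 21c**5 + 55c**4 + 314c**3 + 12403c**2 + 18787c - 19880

Testing divisors of the constant over divisors of the leading coefficient, c = -8 is a root, so (c + 8) is a factor; dividing leaves 21c**4 - 113c**3 + 1218c**2 + 2659c - 2485.
Next, c = 5/7 is a root, giving the factor (7c - 5) and quotient 3c**3 - 14c**2 + 164c + 497.
Continuing, c = -7/3 is a root, so (3c + 7) is a factor; dividing leaves c**2 - 7c + 71.
The quadratic c**2 - 7c + 71 has discriminant -235 < 0 and is irreducible over ℤ.

(3c + 7)(7c - 5)(c + 8)(c**2 - 7c + 71)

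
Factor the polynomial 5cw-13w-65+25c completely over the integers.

Group as (5cw+25c) + (-13w-65) = 5c(w+5) - 13(w+5).
Both groups share the factor (w+5).

(5c-13)(w+5)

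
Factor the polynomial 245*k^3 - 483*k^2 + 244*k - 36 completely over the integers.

(5*k - 2)*(7*k - 2)*(7*k - 9)

Among the possible rational roots, k = 9/7 is a root, so (7*k - 9) is a factor; dividing leaves 35*k^2 - 24*k + 4.
The remaining quadratic factors as (5*k - 2)(7*k - 2).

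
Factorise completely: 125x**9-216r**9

Recognize a difference of cubes with the parts 5x**3 and 6r**3.

-(6r**3-5x**3)(36r**6+30r**3x**3+25x**6)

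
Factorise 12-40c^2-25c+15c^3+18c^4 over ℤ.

(2c+3)(3c-1)(3c-4)(c+1)

By the rational root theorem, c = -3/2 is a root, so (2c+3) is a factor; dividing leaves 9c^3-6c^2-11c+4.
Continuing, c = 4/3 is a root, so (3c-4) is a factor; dividing leaves 3c^2+2c-1.
The remaining quadratic factors as (3c-1)(c+1).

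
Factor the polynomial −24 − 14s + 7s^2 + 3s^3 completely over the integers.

By the rational root theorem, s = 2 is a root, so (s − 2) is a factor; dividing leaves 3s^2 + 13s + 12.
The remaining quadratic factors as (s + 3)(3s + 4).

(3s + 4)(s + 3)(s − 2)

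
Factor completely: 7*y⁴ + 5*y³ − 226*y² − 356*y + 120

Testing divisors of the constant over divisors of the leading coefficient, y = 2/7 is a root, giving the factor (7*y − 2) and quotient y³ + y² − 32*y − 60.
Next, y = −2 is a root, so (y + 2) divides it; the quotient is y² − y − 30.
The remaining quadratic factors as (y + 5)(y − 6).

(7*y − 2)*(y + 2)*(y + 5)*(y − 6)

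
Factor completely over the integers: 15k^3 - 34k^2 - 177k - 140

(3k + 4)(5k + 7)(k - 5)

By the rational root theorem, k = -4/3 is a root, so (3k + 4) is a factor; dividing leaves 5k^2 - 18k - 35.
The remaining quadratic factors as (k - 5)(5k + 7).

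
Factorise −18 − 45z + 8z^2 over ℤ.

(8z + 3)(z − 6)

Need a pair with product 8·(−18) = −144 and sum −45: that's 3 and −48.
Split the middle term: 8z^2 + 3z − 48z − 18 = z(8z + 3) − 6(8z + 3).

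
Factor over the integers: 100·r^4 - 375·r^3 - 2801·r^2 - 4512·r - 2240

Testing divisors of the constant over divisors of the leading coefficient, r = -8/5 is a root, giving the factor (5·r + 8) and quotient 20·r^3 - 107·r^2 - 389·r - 280.
Next, r = -7/5 is a root, so (5·r + 7) is a factor; dividing leaves 4·r^2 - 27·r - 40.
The remaining quadratic factors as (r - 8)(4·r + 5).

(4·r + 5)·(5·r + 7)·(5·r + 8)·(r - 8)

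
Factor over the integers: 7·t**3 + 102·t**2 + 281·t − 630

(7·t − 10)·(t + 7)·(t + 9)

Among the possible rational roots, t = −7 is a root, giving the factor (t + 7) and quotient 7·t**2 + 53·t − 90.
The remaining quadratic factors as (7·t − 10)(t + 9).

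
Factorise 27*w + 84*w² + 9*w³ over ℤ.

Pull out the common factor 3*w, then factor the remaining trinomial.

3*w*(3*w + 1)*(w + 9)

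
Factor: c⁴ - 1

Difference of squares twice: with A = c and B = 1, A⁴ − B⁴ = (A² − B²)(A² + B²), and A² − B² factors again.

(c + 1)*(c - 1)*(c² + 1)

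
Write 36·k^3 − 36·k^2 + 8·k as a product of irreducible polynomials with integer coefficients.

Pull out the common factor 4·k, then factor the remaining trinomial.

4·k·(3·k − 1)·(3·k − 2)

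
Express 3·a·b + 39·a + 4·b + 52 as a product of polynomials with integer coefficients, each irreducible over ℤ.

(3·a + 4)·(b + 13)

Group as (3·a·b + 39·a) + (4·b + 52) = 3·a·(b + 13) + 4·(b + 13).
Both groups share the factor (b + 13).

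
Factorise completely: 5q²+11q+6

(5q+6)(q+1)

Need a pair with product 5·6 = 30 and sum 11: that's 6 and 5.
Split the middle term: 5q²+6q + 5q+6 = q(5q+6) + (5q+6).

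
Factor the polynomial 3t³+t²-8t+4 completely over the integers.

(3t-2)(t+2)(t-1)

Trying the rational-root candidates, t = 2/3 is a root, giving the factor (3t-2) and quotient t²+t-2.
The remaining quadratic factors as (t+2)(t-1).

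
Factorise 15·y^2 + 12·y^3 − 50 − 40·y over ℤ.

Group as (12·y^3 − 40·y) + (15·y^2 − 50) = 4·y·(3·y^2 − 10) + 5·(3·y^2 − 10).
Both groups share the factor (3·y^2 − 10).

(4·y + 5)·(3·y^2 − 10)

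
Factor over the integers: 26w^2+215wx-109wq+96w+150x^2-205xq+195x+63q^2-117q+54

(2w+15x-7q+6)(13w+10x-9q+9)

Group: 2w(13w+10x-9q+9) + (15x-7q+6)(13w+10x-9q+9); both groups contain (13w+10x-9q+9).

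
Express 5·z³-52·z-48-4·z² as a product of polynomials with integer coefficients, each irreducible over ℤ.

Trying the rational-root candidates, z = -2 is a root, so (z+2) is a factor; dividing leaves 5·z²-14·z-24.
The remaining quadratic factors as (5·z+6)(z-4).

(5·z+6)·(z+2)·(z-4)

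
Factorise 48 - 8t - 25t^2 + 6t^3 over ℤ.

Testing divisors of the constant over divisors of the leading coefficient, t = 3/2 is a root, so (2t - 3) is a factor; dividing leaves 3t^2 - 8t - 16.
The remaining quadratic factors as (t - 4)(3t + 4).

(2t - 3)(3t + 4)(t - 4)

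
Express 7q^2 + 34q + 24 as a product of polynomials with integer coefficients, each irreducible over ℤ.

Need a pair with product 7·24 = 168 and sum 34: that's 6 and 28.
Split the middle term: 7q^2 + 6q + 28q + 24 = q(7q + 6) + 4(7q + 6).

(7q + 6)(q + 4)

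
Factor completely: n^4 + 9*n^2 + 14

Substitute u = n^2 to get a quadratic in u, then factor.
n^2 + 2 is irreducible over ℤ (always positive, so no real roots).
n^2 + 7 is irreducible over ℤ (always positive, so no real roots).

(n^2 + 2)*(n^2 + 7)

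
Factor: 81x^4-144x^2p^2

9x^2(3x-4p)(3x+4p)

Factor out 9x^2, leaving 9x^2-16p^2, which is a difference of two squares.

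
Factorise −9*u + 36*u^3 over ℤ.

9*u*(2*u + 1)*(2*u − 1)

Every term has a factor of 9*u. Then 4*u^2 − 1 = (2*u)² − (1)².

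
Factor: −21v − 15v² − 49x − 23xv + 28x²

(4x − 5v − 7)(7x + 3v)

Group: 7x(4x − 5v − 7) + 3v(4x − 5v − 7); both groups contain (4x − 5v − 7).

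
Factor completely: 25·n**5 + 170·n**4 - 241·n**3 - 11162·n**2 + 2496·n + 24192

(5·n + 7)·(5·n - 8)·(n - 6)·(n**2 + 13·n + 72)

By the rational root theorem, n = -7/5 is a root, giving the factor (5·n + 7) and quotient 5·n**4 + 27·n**3 - 86·n**2 - 2112·n + 3456.
Continuing, n = 8/5 is a root, so (5·n - 8) is a factor; dividing leaves n**3 + 7·n**2 - 6·n - 432.
Then n = 6 is a root, so (n - 6) is a factor; dividing leaves n**2 + 13·n + 72.
The quadratic n**2 + 13·n + 72 has discriminant -119 < 0 and is irreducible over ℤ.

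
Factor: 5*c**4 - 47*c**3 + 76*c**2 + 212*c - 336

By the rational root theorem, c = -2 is a root, so (c + 2) is a factor; dividing leaves 5*c**3 - 57*c**2 + 190*c - 168.
Then c = 4 is a root, so (c - 4) divides it; the quotient is 5*c**2 - 37*c + 42.
The remaining quadratic factors as (5*c - 7)(c - 6).

(5*c - 7)*(c + 2)*(c - 4)*(c - 6)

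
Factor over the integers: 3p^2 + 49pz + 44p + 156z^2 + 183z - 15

(3p + 13z - 1)(p + 12z + 15)

Group: p(3p + 13z - 1) + (12z + 15)(3p + 13z - 1); both groups contain (3p + 13z - 1).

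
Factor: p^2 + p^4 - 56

(p^2 + 8)(p^2 - 7)

Substitute u = p^2 to get a quadratic in u, then factor.
p^2 - 7 is irreducible over ℤ (7 is not a perfect square).
p^2 + 8 is irreducible over ℤ (always positive, so no real roots).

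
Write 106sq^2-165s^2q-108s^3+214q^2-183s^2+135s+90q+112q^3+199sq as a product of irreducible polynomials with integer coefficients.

Group: 9s(-12s^2-29sq-27s-14q^2-18q) + (-8q-5)(-12s^2-29sq-27s-14q^2-18q); both groups contain (-12s^2-29sq-27s-14q^2-18q), so (9s-8q-5) is a factor with cofactor -12s^2-29sq-27s-14q^2-18q.
The cofactor groups again: -12s^2-29sq-27s-14q^2-18q = -3s(4s+7q+9) - 2q(4s+7q+9); both groups contain (4s+7q+9), giving -(3s+2q)(4s+7q+9).

-(9s-8q-5)(3s+2q)(4s+7q+9)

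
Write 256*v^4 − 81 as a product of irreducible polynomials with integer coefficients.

(4*v + 3)*(4*v − 3)*(16*v^2 + 9)

Write as (16*v^2)² − (9)², then factor 16*v^2 − 9 once more.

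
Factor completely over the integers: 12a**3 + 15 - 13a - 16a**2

(2a - 3)(6a - 5)(a + 1)

Trying the rational-root candidates, a = 3/2 is a root, so (2a - 3) is a factor; dividing leaves 6a**2 + a - 5.
The remaining quadratic factors as (a + 1)(6a - 5).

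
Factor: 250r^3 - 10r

Every term has a factor of 10r. Then 25r^2 - 1 = (5r)² − (1)².

10r(5r + 1)(5r - 1)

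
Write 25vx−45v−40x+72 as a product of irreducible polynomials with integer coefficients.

(5v−8)(5x−9)

Group as (25vx−45v) + (−40x+72) = 5v(5x−9) − 8(5x−9).
Both groups share the factor (5x−9).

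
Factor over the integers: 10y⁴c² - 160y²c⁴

Pull out the common factor 10y²c²; y² - 16c² is a difference of squares.

10c²y²(y - 4c)(y + 4c)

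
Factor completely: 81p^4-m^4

(3p-m)(3p+m)(9p^2+m^2)

Write as (9p^2)² − (m^2)², then factor 9p^2-m^2 once more.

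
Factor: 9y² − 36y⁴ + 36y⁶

Every term has a factor of 9y²; factoring it out leaves 4y⁴ − 4y² + 1.
Recognize a perfect-square trinomial with the parts 2y² and 1.

9y²(2y² − 1)²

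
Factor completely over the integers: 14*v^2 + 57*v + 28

Need a pair with product 14·28 = 392 and sum 57: that's 49 and 8.
Split the middle term: 14*v^2 + 49*v + 8*v + 28 = 7*v*(2*v + 7) + 4*(2*v + 7).

(2*v + 7)*(7*v + 4)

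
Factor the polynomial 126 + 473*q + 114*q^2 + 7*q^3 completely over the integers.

Trying the rational-root candidates, q = -9 is a root, giving the factor (q + 9) and quotient 7*q^2 + 51*q + 14.
The remaining quadratic factors as (q + 7)(7*q + 2).

(7*q + 2)*(q + 7)*(q + 9)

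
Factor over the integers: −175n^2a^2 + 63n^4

7n^2(3n − 5a)(3n + 5a)

Every term has a factor of 7n^2. Then 9n^2 − 25a^2 = (3n)² − (5a)².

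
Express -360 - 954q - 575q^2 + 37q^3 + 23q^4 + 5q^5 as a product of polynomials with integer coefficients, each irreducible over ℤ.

(5q + 3)(q + 1)(q - 4)(q^2 + 7q + 30)

Testing divisors of the constant over divisors of the leading coefficient, q = -1 is a root, giving the factor (q + 1) and quotient 5q^4 + 18q^3 + 19q^2 - 594q - 360.
Continuing, q = 4 is a root, giving the factor (q - 4) and quotient 5q^3 + 38q^2 + 171q + 90.
Continuing, q = -3/5 is a root, so (5q + 3) is a factor; dividing leaves q^2 + 7q + 30.
The quadratic q^2 + 7q + 30 has discriminant -71 < 0 and is irreducible over ℤ.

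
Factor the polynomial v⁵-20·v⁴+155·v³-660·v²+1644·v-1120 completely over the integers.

Among the possible rational roots, v = 7 is a root, so (v-7) is a factor; dividing leaves v⁴-13·v³+64·v²-212·v+160.
Then v = 1 is a root, so (v-1) divides it; the quotient is v³-12·v²+52·v-160.
Next, v = 8 is a root, so (v-8) divides it; the quotient is v²-4·v+20.
The quadratic v²-4·v+20 has discriminant -64 < 0 and is irreducible over ℤ.

(v-1)·(v-7)·(v-8)·(v²-4·v+20)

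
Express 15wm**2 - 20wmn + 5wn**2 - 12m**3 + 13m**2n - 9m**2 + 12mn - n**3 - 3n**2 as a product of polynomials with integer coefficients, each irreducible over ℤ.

Group: m(15wm - 5wn - 12m**2 + mn - 9m + n**2 + 3n) - n(15wm - 5wn - 12m**2 + mn - 9m + n**2 + 3n); both groups contain (15wm - 5wn - 12m**2 + mn - 9m + n**2 + 3n), so (m - n) is a factor with cofactor 15wm - 5wn - 12m**2 + mn - 9m + n**2 + 3n.
The cofactor groups again: 15wm - 5wn - 12m**2 + mn - 9m + n**2 + 3n = 3m(5w - 4m - n - 3) - n(5w - 4m - n - 3); both groups contain (5w - 4m - n - 3), giving (3m - n)(5w - 4m - n - 3).

(5w - 4m - n - 3)(3m - n)(m - n)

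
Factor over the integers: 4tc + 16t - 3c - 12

Group as (4tc + 16t) + (-3c - 12) = 4t(c + 4) - 3(c + 4).
Both groups share the factor (c + 4).

(4t - 3)(c + 4)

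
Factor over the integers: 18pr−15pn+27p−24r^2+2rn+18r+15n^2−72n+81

Group: 6r(3p−4r−3n+9) + (−5n+9)(3p−4r−3n+9); both groups contain (3p−4r−3n+9).

(3p−4r−3n+9)(6r−5n+9)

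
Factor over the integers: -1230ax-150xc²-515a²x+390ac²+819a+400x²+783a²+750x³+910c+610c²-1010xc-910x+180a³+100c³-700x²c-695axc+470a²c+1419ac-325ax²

Group: 5a(36a²+5ax+58ac+63a-50x²+30xc-70x+20c²+70c) + (-15x+5c+13)(36a²+5ax+58ac+63a-50x²+30xc-70x+20c²+70c); both groups contain (36a²+5ax+58ac+63a-50x²+30xc-70x+20c²+70c), so (5a-15x+5c+13) is a factor with cofactor 36a²+5ax+58ac+63a-50x²+30xc-70x+20c²+70c.
The cofactor groups again: 36a²+5ax+58ac+63a-50x²+30xc-70x+20c²+70c = 4a(9a-10x+10c) + (5x+2c+7)(9a-10x+10c); both groups contain (9a-10x+10c), giving (4a+5x+2c+7)(9a-10x+10c).

(4a+5x+2c+7)(5a-15x+5c+13)(9a-10x+10c)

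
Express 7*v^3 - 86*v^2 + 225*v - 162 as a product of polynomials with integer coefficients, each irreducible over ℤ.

(7*v - 9)*(v - 2)*(v - 9)

Trying the rational-root candidates, v = 2 is a root, giving the factor (v - 2) and quotient 7*v^2 - 72*v + 81.
The remaining quadratic factors as (v - 9)(7*v - 9).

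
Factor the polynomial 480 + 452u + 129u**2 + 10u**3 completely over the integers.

Testing divisors of the constant over divisors of the leading coefficient, u = −8 is a root, giving the factor (u + 8) and quotient 10u**2 + 49u + 60.
The remaining quadratic factors as (2u + 5)(5u + 12).

(2u + 5)(5u + 12)(u + 8)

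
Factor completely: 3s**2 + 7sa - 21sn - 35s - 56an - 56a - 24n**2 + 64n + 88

Group: s(3s + 7a + 3n - 11) + (-8n - 8)(3s + 7a + 3n - 11); both groups contain (3s + 7a + 3n - 11).

(s - 8n - 8)(3s + 7a + 3n - 11)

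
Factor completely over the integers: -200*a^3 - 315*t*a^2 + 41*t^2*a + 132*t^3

Group: 4*t*(33*t^2 - 31*t*a - 40*a^2) + 5*a*(33*t^2 - 31*t*a - 40*a^2); both groups contain (33*t^2 - 31*t*a - 40*a^2), so (4*t + 5*a) is a factor with cofactor 33*t^2 - 31*t*a - 40*a^2.
The cofactor groups again: 33*t^2 - 31*t*a - 40*a^2 = 3*t*(11*t + 8*a) - 5*a*(11*t + 8*a); both groups contain (11*t + 8*a), giving (3*t - 5*a)*(11*t + 8*a).

(3*t - 5*a)*(4*t + 5*a)*(11*t + 8*a)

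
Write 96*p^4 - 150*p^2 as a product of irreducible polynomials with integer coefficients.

6*p^2*(4*p + 5)*(4*p - 5)

Factor out 6*p^2, leaving 16*p^2 - 25, which is a difference of two squares.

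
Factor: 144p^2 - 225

Factor out 9, leaving 16p^2 - 25, which is a difference of two squares.

9(4p + 5)(4p - 5)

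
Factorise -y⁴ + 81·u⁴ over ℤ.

Difference of squares twice: with A = 3·u and B = y, A⁴ − B⁴ = (A² − B²)(A² + B²), and A² − B² factors again.

(3·u + y)·(3·u - y)·(9·u² + y²)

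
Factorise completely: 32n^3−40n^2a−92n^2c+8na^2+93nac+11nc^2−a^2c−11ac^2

Group: 8n(4n^2−5na−11nc+a^2+11ac) − c(4n^2−5na−11nc+a^2+11ac); both groups contain (4n^2−5na−11nc+a^2+11ac), so (8n−c) is a factor with cofactor 4n^2−5na−11nc+a^2+11ac.
The cofactor groups again: 4n^2−5na−11nc+a^2+11ac = n(4n−a−11c) − a(4n−a−11c); both groups contain (4n−a−11c), giving (n−a)(4n−a−11c).

(n−a)(4n−a−11c)(8n−c)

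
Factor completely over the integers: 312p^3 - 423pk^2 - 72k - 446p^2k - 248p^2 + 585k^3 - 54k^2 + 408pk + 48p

(12p - 13k - 4)(2p - 3k)(13p + 15k - 6)

Group: 2p(156p^2 + 11pk - 124p - 195k^2 + 18k + 24) - 3k(156p^2 + 11pk - 124p - 195k^2 + 18k + 24); both groups contain (156p^2 + 11pk - 124p - 195k^2 + 18k + 24), so (2p - 3k) is a factor with cofactor 156p^2 + 11pk - 124p - 195k^2 + 18k + 24.
The cofactor groups again: 156p^2 + 11pk - 124p - 195k^2 + 18k + 24 = 12p(13p + 15k - 6) + (-13k - 4)(13p + 15k - 6); both groups contain (13p + 15k - 6), giving (12p - 13k - 4)(13p + 15k - 6).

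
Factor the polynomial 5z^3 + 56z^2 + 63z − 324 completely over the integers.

Testing divisors of the constant over divisors of the leading coefficient, z = 9/5 is a root, so (5z − 9) is a factor; dividing leaves z^2 + 13z + 36.
The remaining quadratic factors as (z + 4)(z + 9).

(5z − 9)(z + 4)(z + 9)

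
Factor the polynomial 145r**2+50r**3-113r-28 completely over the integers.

(2r+7)(5r+1)(5r-4)

By the rational root theorem, r = -7/2 is a root, so (2r+7) is a factor; dividing leaves 25r**2-15r-4.
The remaining quadratic factors as (5r+1)(5r-4).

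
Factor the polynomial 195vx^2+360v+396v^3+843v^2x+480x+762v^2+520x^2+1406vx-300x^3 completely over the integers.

Group: 3v(132v^2+105vx+254v-75x^2+130x+120) + 4x(132v^2+105vx+254v-75x^2+130x+120); both groups contain (132v^2+105vx+254v-75x^2+130x+120), so (3v+4x) is a factor with cofactor 132v^2+105vx+254v-75x^2+130x+120.
The cofactor groups again: 132v^2+105vx+254v-75x^2+130x+120 = 11v(12v+15x+10) + (-5x+12)(12v+15x+10); both groups contain (12v+15x+10), giving (11v-5x+12)(12v+15x+10).

(11v-5x+12)(12v+15x+10)(3v+4x)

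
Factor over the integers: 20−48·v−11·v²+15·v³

Testing divisors of the constant over divisors of the leading coefficient, v = 2 is a root, so (v−2) divides it; the quotient is 15·v²+19·v−10.
The remaining quadratic factors as (5·v−2)(3·v+5).

(3·v+5)·(5·v−2)·(v−2)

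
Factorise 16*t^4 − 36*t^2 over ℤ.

4*t^2*(2*t + 3)*(2*t − 3)

Pull out the common factor 4*t^2; 4*t^2 − 9 is a difference of squares.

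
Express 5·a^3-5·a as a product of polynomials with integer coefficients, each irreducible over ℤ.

Pull out the common factor 5·a; a^2-1 is a difference of squares.

5·a·(a+1)·(a-1)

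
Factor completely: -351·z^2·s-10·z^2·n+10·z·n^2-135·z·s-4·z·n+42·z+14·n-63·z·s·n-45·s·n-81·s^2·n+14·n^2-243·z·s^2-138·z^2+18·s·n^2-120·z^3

-(8·z+9·s-2·n-2)·(5·z+9·s+7)·(3·z+n)

Group: 3·z·(-40·z^2-117·z·s+10·z·n-46·z-81·s^2+18·s·n-45·s+14·n+14) + n·(-40·z^2-117·z·s+10·z·n-46·z-81·s^2+18·s·n-45·s+14·n+14); both groups contain (-40·z^2-117·z·s+10·z·n-46·z-81·s^2+18·s·n-45·s+14·n+14), so (3·z+n) is a factor with cofactor -40·z^2-117·z·s+10·z·n-46·z-81·s^2+18·s·n-45·s+14·n+14.
The cofactor groups again: -40·z^2-117·z·s+10·z·n-46·z-81·s^2+18·s·n-45·s+14·n+14 = -5·z·(8·z+9·s-2·n-2) + (-9·s-7)·(8·z+9·s-2·n-2); both groups contain (8·z+9·s-2·n-2), giving -(5·z+9·s+7)·(8·z+9·s-2·n-2).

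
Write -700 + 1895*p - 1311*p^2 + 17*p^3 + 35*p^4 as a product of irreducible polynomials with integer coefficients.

(5*p - 4)*(7*p - 5)*(p + 7)*(p - 5)

By the rational root theorem, p = 4/5 is a root, so (5*p - 4) is a factor; dividing leaves 7*p^3 + 9*p^2 - 255*p + 175.
Then p = 5 is a root, so (p - 5) divides it; the quotient is 7*p^2 + 44*p - 35.
The remaining quadratic factors as (7*p - 5)(p + 7).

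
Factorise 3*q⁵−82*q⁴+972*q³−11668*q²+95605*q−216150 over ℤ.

By the rational root theorem, q = 11 is a root, so (q−11) is a factor; dividing leaves 3*q⁴−49*q³+433*q²−6905*q+19650.
Next, q = 15 is a root, so (q−15) is a factor; dividing leaves 3*q³−4*q²+373*q−1310.
Continuing, q = 10/3 is a root, so (3*q−10) is a factor; dividing leaves q²+2*q+131.
The quadratic q²+2*q+131 has discriminant −520 < 0 and is irreducible over ℤ.

(3*q−10)*(q−11)*(q−15)*(q²+2*q+131)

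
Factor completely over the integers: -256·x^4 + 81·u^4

(3·u)⁴ − (4·x)⁴ = ((3·u)² − (4·x)²)((3·u)² + (4·x)²); the first factor splits again, the second (9·u^2 + 16·x^2) is irreducible.

(3·u + 4·x)·(3·u - 4·x)·(9·u^2 + 16·x^2)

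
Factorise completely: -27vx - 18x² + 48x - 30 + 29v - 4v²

-(4v + 3x - 5)(v + 6x - 6)

Group: -4v(v + 6x - 6) + (-3x + 5)(v + 6x - 6); both groups contain (v + 6x - 6).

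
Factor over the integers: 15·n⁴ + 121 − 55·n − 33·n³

(5·n − 11)·(3·n³ − 11)

Group as (15·n⁴ − 55·n) + (−33·n³ + 121) = 5·n·(3·n³ − 11) − 11·(3·n³ − 11).
Both groups share the factor (3·n³ − 11).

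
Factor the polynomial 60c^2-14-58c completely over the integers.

2(5c+1)(6c-7)

Pull out the common factor 2, then factor the remaining trinomial.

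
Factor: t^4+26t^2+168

Substitute u = t^2 to get a quadratic in u, then factor.
t^2+12 is irreducible over ℤ (always positive, so no real roots).
t^2+14 is irreducible over ℤ (always positive, so no real roots).

(t^2+12)(t^2+14)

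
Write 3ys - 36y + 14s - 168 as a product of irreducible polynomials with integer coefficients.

(3y + 14)(s - 12)

Group as (3ys - 36y) + (14s - 168) = 3y(s - 12) + 14(s - 12).
Both groups share the factor (s - 12).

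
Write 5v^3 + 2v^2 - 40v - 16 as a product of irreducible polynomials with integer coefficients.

Group as (5v^3 - 40v) + (2v^2 - 16) = 5v(v^2 - 8) + 2(v^2 - 8).
Both groups share the factor (v^2 - 8).

(5v + 2)(v^2 - 8)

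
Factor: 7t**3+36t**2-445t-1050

(7t+15)(t+10)(t-7)

Trying the rational-root candidates, t = -10 is a root, so (t+10) is a factor; dividing leaves 7t**2-34t-105.
The remaining quadratic factors as (t-7)(7t+15).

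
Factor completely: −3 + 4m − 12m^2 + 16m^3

(4m − 3)(4m^2 + 1)

Group as (16m^3 + 4m) + (−12m^2 − 3) = 4m(4m^2 + 1) − 3(4m^2 + 1).
Both groups share the factor (4m^2 + 1).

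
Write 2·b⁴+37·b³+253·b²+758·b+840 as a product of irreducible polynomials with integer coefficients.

(2·b+7)·(b+4)·(b+5)·(b+6)

Among the possible rational roots, b = −6 is a root, giving the factor (b+6) and quotient 2·b³+25·b²+103·b+140.
Continuing, b = −4 is a root, giving the factor (b+4) and quotient 2·b²+17·b+35.
The remaining quadratic factors as (b+5)(2·b+7).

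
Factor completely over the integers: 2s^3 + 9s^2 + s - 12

Among the possible rational roots, s = -3/2 is a root, so (2s + 3) divides it; the quotient is s^2 + 3s - 4.
The remaining quadratic factors as (s + 4)(s - 1).

(2s + 3)(s + 4)(s - 1)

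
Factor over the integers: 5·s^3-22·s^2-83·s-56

(5·s+8)·(s+1)·(s-7)

Testing divisors of the constant over divisors of the leading coefficient, s = -1 is a root, giving the factor (s+1) and quotient 5·s^2-27·s-56.
The remaining quadratic factors as (5·s+8)(s-7).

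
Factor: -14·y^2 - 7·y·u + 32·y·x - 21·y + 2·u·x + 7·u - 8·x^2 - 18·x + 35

-(7·y - 2·x - 7)·(2·y + u - 4·x + 5)

Group: -2·y·(7·y - 2·x - 7) + (-u + 4·x - 5)·(7·y - 2·x - 7); both groups contain (7·y - 2·x - 7).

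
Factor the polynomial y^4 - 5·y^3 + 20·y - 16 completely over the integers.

Testing divisors of the constant over divisors of the leading coefficient, y = -2 is a root, giving the factor (y + 2) and quotient y^3 - 7·y^2 + 14·y - 8.
Next, y = 4 is a root, giving the factor (y - 4) and quotient y^2 - 3·y + 2.
The remaining quadratic factors as (y - 1)(y - 2).

(y + 2)·(y - 1)·(y - 2)·(y - 4)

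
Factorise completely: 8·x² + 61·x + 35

Need a pair with product 8·35 = 280 and sum 61: that's 5 and 56.
Split the middle term: 8·x² + 5·x + 56·x + 35 = x·(8·x + 5) + 7·(8·x + 5).

(8·x + 5)·(x + 7)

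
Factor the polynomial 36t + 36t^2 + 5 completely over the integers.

Need a pair with product 36·5 = 180 and sum 36: that's 30 and 6.
Split the middle term: 36t^2 + 30t + 6t + 5 = 6t(6t + 5) + (6t + 5).

(6t + 1)(6t + 5)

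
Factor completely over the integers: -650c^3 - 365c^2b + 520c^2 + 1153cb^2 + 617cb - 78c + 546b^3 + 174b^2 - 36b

-(10c - 13b - 6)(13c + 6b)(5c + 7b - 1)

Group: 13c(-50c^2 - 5cb + 40c + 91b^2 + 29b - 6) + 6b(-50c^2 - 5cb + 40c + 91b^2 + 29b - 6); both groups contain (-50c^2 - 5cb + 40c + 91b^2 + 29b - 6), so (13c + 6b) is a factor with cofactor -50c^2 - 5cb + 40c + 91b^2 + 29b - 6.
The cofactor groups again: -50c^2 - 5cb + 40c + 91b^2 + 29b - 6 = -10c(5c + 7b - 1) + (13b + 6)(5c + 7b - 1); both groups contain (5c + 7b - 1), giving -(10c - 13b - 6)(5c + 7b - 1).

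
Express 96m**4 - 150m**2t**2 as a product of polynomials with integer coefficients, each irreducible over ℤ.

Factor out 6m**2, leaving 16m**2 - 25t**2, which is a difference of two squares.

6m**2(4m + 5t)(4m - 5t)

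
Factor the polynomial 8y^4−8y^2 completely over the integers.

Pull out the common factor 8y^2; y^2−1 is a difference of squares.

8y^2(y+1)(y−1)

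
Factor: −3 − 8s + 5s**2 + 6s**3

(2s + 3)(3s + 1)(s − 1)

Among the possible rational roots, s = −3/2 is a root, so (2s + 3) divides it; the quotient is 3s**2 − 2s − 1.
The remaining quadratic factors as (3s + 1)(s − 1).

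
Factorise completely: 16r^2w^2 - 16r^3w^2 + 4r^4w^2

Pull out the common factor 4r^2w^2, leaving r^2 - 4r + 4.
Recognize a perfect-square trinomial with the parts r and 2.

4r^2w^2(r - 2)^2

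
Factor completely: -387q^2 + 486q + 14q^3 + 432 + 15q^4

Trying the rational-root candidates, q = 3 is a root, giving the factor (q - 3) and quotient 15q^3 + 59q^2 - 210q - 144.
Continuing, q = -3/5 is a root, so (5q + 3) divides it; the quotient is 3q^2 + 10q - 48.
The remaining quadratic factors as (3q - 8)(q + 6).

(3q - 8)(5q + 3)(q + 6)(q - 3)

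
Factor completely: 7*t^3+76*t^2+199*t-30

(7*t-1)*(t+5)*(t+6)

By the rational root theorem, t = -5 is a root, giving the factor (t+5) and quotient 7*t^2+41*t-6.
The remaining quadratic factors as (7*t-1)(t+6).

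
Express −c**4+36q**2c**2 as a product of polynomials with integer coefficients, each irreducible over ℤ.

Pull out the common factor c**2, leaving 36q**2−c**2.
Recognize a difference of squares with the parts 6q and c.

c**2(6q−c)(6q+c)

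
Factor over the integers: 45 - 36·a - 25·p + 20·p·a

(4·a - 5)·(5·p - 9)

Group as (20·p·a - 25·p) + (-36·a + 45) = 5·p·(4·a - 5) - 9·(4·a - 5).
Both groups share the factor (4·a - 5).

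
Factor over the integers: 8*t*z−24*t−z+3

Group as (8*t*z−24*t) + (−z+3) = 8*t*(z−3) − (z−3).
Both groups share the factor (z−3).

(8*t−1)*(z−3)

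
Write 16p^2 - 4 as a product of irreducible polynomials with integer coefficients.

4(2p + 1)(2p - 1)

Factor out 4, leaving 4p^2 - 1, which is a difference of two squares.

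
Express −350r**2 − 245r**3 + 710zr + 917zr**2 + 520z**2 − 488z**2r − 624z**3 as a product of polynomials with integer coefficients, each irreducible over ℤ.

Group: 13z(−48z**2 − 56zr + 40z + 49r**2 + 70r) − 5r(−48z**2 − 56zr + 40z + 49r**2 + 70r); both groups contain (−48z**2 − 56zr + 40z + 49r**2 + 70r), so (13z − 5r) is a factor with cofactor −48z**2 − 56zr + 40z + 49r**2 + 70r.
The cofactor groups again: −48z**2 − 56zr + 40z + 49r**2 + 70r = −12z(4z + 7r) + (7r + 10)(4z + 7r); both groups contain (4z + 7r), giving −(12z − 7r − 10)(4z + 7r).

−(13z − 5r)(12z − 7r − 10)(4z + 7r)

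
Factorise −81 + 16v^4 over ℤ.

(2v + 3)(2v − 3)(4v^2 + 9)

(2v)⁴ − (3)⁴ = ((2v)² − (3)²)((2v)² + (3)²); the first factor splits again, the second (4v^2 + 9) is irreducible.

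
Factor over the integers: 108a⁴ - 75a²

Pull out the common factor 3a²; 36a² - 25 is a difference of squares.

3a²(6a + 5)(6a - 5)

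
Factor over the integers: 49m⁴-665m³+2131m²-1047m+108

By the rational root theorem, m = 4 is a root, giving the factor (m-4) and quotient 49m³-469m²+255m-27.
Continuing, m = 9 is a root, so (m-9) divides it; the quotient is 49m²-28m+3.
The remaining quadratic factors as (7m-1)(7m-3).

(7m-1)(7m-3)(m-4)(m-9)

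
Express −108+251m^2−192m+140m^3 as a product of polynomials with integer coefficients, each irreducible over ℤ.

(4m+9)(5m+2)(7m−6)

Trying the rational-root candidates, m = −9/4 is a root, so (4m+9) is a factor; dividing leaves 35m^2−16m−12.
The remaining quadratic factors as (5m+2)(7m−6).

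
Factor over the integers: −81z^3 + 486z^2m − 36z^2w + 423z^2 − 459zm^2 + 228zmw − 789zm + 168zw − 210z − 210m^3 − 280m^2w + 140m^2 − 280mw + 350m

−(3z − 14m − 14)(3z − 5m)(9z + 3m + 4w − 5)

Group: 9z(−9z^2 + 57zm + 42z − 70m^2 − 70m) + (3m + 4w − 5)(−9z^2 + 57zm + 42z − 70m^2 − 70m); both groups contain (−9z^2 + 57zm + 42z − 70m^2 − 70m), so (9z + 3m + 4w − 5) is a factor with cofactor −9z^2 + 57zm + 42z − 70m^2 − 70m.
The cofactor groups again: −9z^2 + 57zm + 42z − 70m^2 − 70m = −3z(3z − 14m − 14) + 5m(3z − 14m − 14); both groups contain (3z − 14m − 14), giving −(3z − 5m)(3z − 14m − 14).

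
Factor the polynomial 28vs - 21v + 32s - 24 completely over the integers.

(4s - 3)(7v + 8)

Group as (28vs - 21v) + (32s - 24) = 7v(4s - 3) + 8(4s - 3).
Both groups share the factor (4s - 3).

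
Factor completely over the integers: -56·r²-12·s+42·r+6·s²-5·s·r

(2·s-7·r)·(3·s+8·r-6)

Group: 3·s·(2·s-7·r) + (8·r-6)·(2·s-7·r); both groups contain (2·s-7·r).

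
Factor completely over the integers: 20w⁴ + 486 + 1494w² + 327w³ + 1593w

(4w + 3)(5w + 3)(w + 6)(w + 9)

Testing divisors of the constant over divisors of the leading coefficient, w = -6 is a root, so (w + 6) is a factor; dividing leaves 20w³ + 207w² + 252w + 81.
Then w = -9 is a root, giving the factor (w + 9) and quotient 20w² + 27w + 9.
The remaining quadratic factors as (5w + 3)(4w + 3).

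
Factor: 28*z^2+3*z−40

(4*z+5)*(7*z−8)

Need a pair with product 28·(−40) = −1120 and sum 3: that's −32 and 35.
Split the middle term: 28*z^2−32*z + 35*z−40 = 4*z*(7*z−8) + 5*(7*z−8).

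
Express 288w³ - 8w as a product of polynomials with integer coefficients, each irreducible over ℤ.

8w(6w + 1)(6w - 1)

Pull out the common factor 8w; 36w² - 1 is a difference of squares.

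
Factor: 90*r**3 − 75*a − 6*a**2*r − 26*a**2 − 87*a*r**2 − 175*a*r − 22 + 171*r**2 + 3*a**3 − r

(3*a − 3*r + 1)*(a + 5*r + 2)*(a − 6*r − 11)

Group: 3*a*(a**2 − a*r − 9*a − 30*r**2 − 67*r − 22) + (−3*r + 1)*(a**2 − a*r − 9*a − 30*r**2 − 67*r − 22); both groups contain (a**2 − a*r − 9*a − 30*r**2 − 67*r − 22), so (3*a − 3*r + 1) is a factor with cofactor a**2 − a*r − 9*a − 30*r**2 − 67*r − 22.
The cofactor groups again: a**2 − a*r − 9*a − 30*r**2 − 67*r − 22 = a*(a − 6*r − 11) + (5*r + 2)*(a − 6*r − 11); both groups contain (a − 6*r − 11), giving (a + 5*r + 2)*(a − 6*r − 11).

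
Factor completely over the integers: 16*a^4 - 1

Write as (4*a^2)² − (1)², then factor 4*a^2 - 1 once more.

(2*a + 1)*(2*a - 1)*(4*a^2 + 1)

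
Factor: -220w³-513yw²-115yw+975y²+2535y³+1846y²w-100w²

(13y-5w)(13y+11w+5)(15y+4w)

Group: 15y(169y²+78yw+65y-55w²-25w) + 4w(169y²+78yw+65y-55w²-25w); both groups contain (169y²+78yw+65y-55w²-25w), so (15y+4w) is a factor with cofactor 169y²+78yw+65y-55w²-25w.
The cofactor groups again: 169y²+78yw+65y-55w²-25w = 13y(13y+11w+5) - 5w(13y+11w+5); both groups contain (13y+11w+5), giving (13y-5w)(13y+11w+5).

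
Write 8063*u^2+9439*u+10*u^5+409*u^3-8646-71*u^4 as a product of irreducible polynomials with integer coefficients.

(2*u+11)*(5*u-3)*(u+2)*(u^2-14*u+131)

Trying the rational-root candidates, u = -11/2 is a root, so (2*u+11) is a factor; dividing leaves 5*u^4-63*u^3+551*u^2+1001*u-786.
Continuing, u = -2 is a root, so (u+2) divides it; the quotient is 5*u^3-73*u^2+697*u-393.
Then u = 3/5 is a root, so (5*u-3) divides it; the quotient is u^2-14*u+131.
The quadratic u^2-14*u+131 has discriminant -328 < 0 and is irreducible over ℤ.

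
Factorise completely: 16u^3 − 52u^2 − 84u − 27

(2u + 1)(2u − 9)(4u + 3)

Among the possible rational roots, u = 9/2 is a root, giving the factor (2u − 9) and quotient 8u^2 + 10u + 3.
The remaining quadratic factors as (4u + 3)(2u + 1).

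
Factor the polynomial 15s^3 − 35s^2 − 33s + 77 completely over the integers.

Group as (15s^3 − 33s) + (−35s^2 + 77) = 3s(5s^2 − 11) − 7(5s^2 − 11).
Both groups share the factor (5s^2 − 11).

(3s − 7)(5s^2 − 11)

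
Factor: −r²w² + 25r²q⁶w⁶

r²w²(5q³w² + 1)(5q³w² − 1)

Every term has a factor of r²w²; factoring it out leaves 25q⁶w⁴ − 1.
Recognize a difference of squares with the parts 5q³w² and 1.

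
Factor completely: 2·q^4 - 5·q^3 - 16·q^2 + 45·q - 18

(2·q - 1)·(q + 3)·(q - 2)·(q - 3)

By the rational root theorem, q = 2 is a root, giving the factor (q - 2) and quotient 2·q^3 - q^2 - 18·q + 9.
Continuing, q = 3 is a root, so (q - 3) is a factor; dividing leaves 2·q^2 + 5·q - 3.
The remaining quadratic factors as (2·q - 1)(q + 3).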